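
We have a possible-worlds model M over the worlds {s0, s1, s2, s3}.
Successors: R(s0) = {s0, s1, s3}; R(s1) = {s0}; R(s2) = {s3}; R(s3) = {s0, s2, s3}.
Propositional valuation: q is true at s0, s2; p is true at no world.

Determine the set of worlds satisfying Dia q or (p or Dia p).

Let φ = Dia q or (p or Dia p). Evaluate φ at each world:
  s0 (successors {s0, s1, s3}): φ is true.
  s1 (successors {s0}): φ is true.
  s2 (successors {s3}): φ is false.
  s3 (successors {s0, s2, s3}): φ is true.
For instance, at s3:
  At s3: Dia q is true, p or Dia p is false, so Dia q or (p or Dia p) is true.
    At s3: Dia q requires q at some successor in {s0, s2, s3}.
      q holds at s0, so Dia q is true at s3.
    At s3: p is false, Dia p is false, so p or Dia p is false.
      At s3: Dia p requires p at some successor in {s0, s2, s3}.
        At s0: p is false.
        At s2: p is false.
        At s3: p is false.
      So Dia p is false at s3.
Satisfying worlds: {s0, s1, s3}

s0, s1, s3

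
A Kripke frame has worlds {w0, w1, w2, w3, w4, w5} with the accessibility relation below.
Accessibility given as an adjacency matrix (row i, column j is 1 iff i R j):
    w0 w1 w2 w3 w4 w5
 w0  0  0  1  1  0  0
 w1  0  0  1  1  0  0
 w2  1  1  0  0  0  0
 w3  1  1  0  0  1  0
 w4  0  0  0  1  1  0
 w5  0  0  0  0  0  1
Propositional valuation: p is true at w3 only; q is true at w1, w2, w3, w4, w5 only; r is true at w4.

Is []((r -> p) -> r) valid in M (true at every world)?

No

Recall that []ψ holds at a world iff ψ holds at every accessible world, and <>ψ holds iff ψ holds at some accessible world.
Let φ = []((r -> p) -> r). Evaluate φ at each world:
  w0 (successors {w2, w3}): φ is false.
  w1 (successors {w2, w3}): φ is false.
  w2 (successors {w0, w1}): φ is false.
  w3 (successors {w0, w1, w4}): φ is false.
  w4 (successors {w3, w4}): φ is false.
  w5 (successors {w5}): φ is false.
Detail at w0 (counterexample):
  At w0: []((r -> p) -> r) requires (r -> p) -> r at every successor {w2, w3}.
    (r -> p) -> r fails at w2, so []((r -> p) -> r) is false at w0.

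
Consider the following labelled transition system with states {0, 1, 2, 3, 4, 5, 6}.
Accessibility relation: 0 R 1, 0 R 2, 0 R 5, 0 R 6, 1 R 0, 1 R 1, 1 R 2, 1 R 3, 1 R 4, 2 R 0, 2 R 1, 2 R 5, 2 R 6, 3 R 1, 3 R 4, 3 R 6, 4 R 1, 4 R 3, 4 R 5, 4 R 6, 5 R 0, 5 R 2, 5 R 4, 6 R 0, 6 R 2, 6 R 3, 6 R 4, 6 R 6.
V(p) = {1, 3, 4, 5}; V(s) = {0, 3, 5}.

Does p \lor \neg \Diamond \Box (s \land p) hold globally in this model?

Yes

Let φ = p \lor \neg \Diamond \Box (s \land p). Evaluate φ at each world:
  0 (successors {1, 2, 5, 6}): φ is true.
  1 (successors {0, 1, 2, 3, 4}): φ is true.
  2 (successors {0, 1, 5, 6}): φ is true.
  3 (successors {1, 4, 6}): φ is true.
  4 (successors {1, 3, 5, 6}): φ is true.
  5 (successors {0, 2, 4}): φ is true.
  6 (successors {0, 2, 3, 4, 6}): φ is true.
For instance, at 1:
  At 1: p is true, \neg \Diamond \Box (s \land p) is true, so p \lor \neg \Diamond \Box (s \land p) is true.
    At 1: \Diamond \Box (s \land p) is false, so \neg \Diamond \Box (s \land p) is true.
      At 1: \Diamond \Box (s \land p) requires \Box (s \land p) at some successor in {0, 1, 2, 3, 4}.
        At 0: \Box (s \land p) is false.
        At 1: \Box (s \land p) is false.
        At 2: \Box (s \land p) is false.
        At 3: \Box (s \land p) is false.
        At 4: \Box (s \land p) is false.
      So \Diamond \Box (s \land p) is false at 1.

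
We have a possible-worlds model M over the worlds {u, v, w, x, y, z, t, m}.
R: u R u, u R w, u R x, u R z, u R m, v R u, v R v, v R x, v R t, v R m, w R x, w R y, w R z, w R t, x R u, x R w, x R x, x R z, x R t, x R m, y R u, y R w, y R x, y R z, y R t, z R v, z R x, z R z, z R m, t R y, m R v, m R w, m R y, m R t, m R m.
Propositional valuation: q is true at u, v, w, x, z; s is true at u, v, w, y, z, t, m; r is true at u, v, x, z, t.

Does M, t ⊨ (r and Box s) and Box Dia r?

At t: r and Box s is true, Box Dia r is true, so (r and Box s) and Box Dia r is true.
  At t: r is true, Box s is true, so r and Box s is true.
    At t: Box s requires s at every successor {y}.
      At y: s is true.
    So Box s is true at t.
  At t: Box Dia r requires Dia r at every successor {y}.
      At y: Dia r requires r at some successor in {u, w, x, z, t}.
        r holds at u, so Dia r is true at y.
  So Box Dia r is true at t.

Yes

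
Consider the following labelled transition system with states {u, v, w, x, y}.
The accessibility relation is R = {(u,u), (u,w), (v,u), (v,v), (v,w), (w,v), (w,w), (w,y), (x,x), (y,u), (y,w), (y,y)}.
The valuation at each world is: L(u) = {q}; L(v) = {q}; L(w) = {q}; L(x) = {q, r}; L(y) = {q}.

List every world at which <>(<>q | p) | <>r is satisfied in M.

u, v, w, x, y

Let φ = <>(<>q | p) | <>r. Evaluate φ at each world:
  u (successors {u, w}): φ is true.
  v (successors {u, v, w}): φ is true.
  w (successors {v, w, y}): φ is true.
  x (successors {x}): φ is true.
  y (successors {u, w, y}): φ is true.
For instance, at u:
  At u: <>(<>q | p) is true, <>r is false, so <>(<>q | p) | <>r is true.
    At u: <>(<>q | p) requires <>q | p at some successor in {u, w}.
      <>q | p holds at u, so <>(<>q | p) is true at u.
    At u: <>r requires r at some successor in {u, w}.
      At u: r is false.
      At w: r is false.
    So <>r is false at u.
Satisfying worlds: {u, v, w, x, y}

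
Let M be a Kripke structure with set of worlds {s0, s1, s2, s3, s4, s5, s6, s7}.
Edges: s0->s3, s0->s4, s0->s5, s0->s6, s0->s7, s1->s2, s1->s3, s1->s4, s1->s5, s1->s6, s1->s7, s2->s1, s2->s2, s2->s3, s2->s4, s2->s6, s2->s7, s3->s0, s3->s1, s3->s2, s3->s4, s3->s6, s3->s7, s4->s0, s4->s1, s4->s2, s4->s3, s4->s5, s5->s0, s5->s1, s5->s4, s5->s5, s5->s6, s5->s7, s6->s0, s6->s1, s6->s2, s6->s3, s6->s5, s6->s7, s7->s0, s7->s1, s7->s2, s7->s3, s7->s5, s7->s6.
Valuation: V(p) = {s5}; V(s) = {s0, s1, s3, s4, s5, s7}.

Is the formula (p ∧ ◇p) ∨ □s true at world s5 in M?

Yes

At s5: p ∧ ◇p is true, □s is false, so (p ∧ ◇p) ∨ □s is true.
  At s5: p is true, ◇p is true, so p ∧ ◇p is true.
    At s5: ◇p requires p at some successor in {s0, s1, s4, s5, s6, s7}.
      p holds at s5, so ◇p is true at s5.
  At s5: □s requires s at every successor {s0, s1, s4, s5, s6, s7}.
    s fails at s6, so □s is false at s5.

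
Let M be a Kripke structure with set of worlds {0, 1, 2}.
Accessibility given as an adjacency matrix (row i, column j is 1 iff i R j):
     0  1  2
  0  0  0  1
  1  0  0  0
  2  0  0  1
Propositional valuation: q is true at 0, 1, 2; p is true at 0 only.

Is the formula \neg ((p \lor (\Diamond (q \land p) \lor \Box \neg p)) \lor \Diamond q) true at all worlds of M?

Recall that \Box ψ holds at a world iff ψ holds at every accessible world, and \Diamond ψ holds iff ψ holds at some accessible world.
Let φ = \neg ((p \lor (\Diamond (q \land p) \lor \Box \neg p)) \lor \Diamond q). Evaluate φ at each world:
  0 (successors {2}): φ is false.
  1 (successors ∅): φ is false.
  2 (successors {2}): φ is false.
Detail at 0 (counterexample):
  At 0: (p \lor (\Diamond (q \land p) \lor \Box \neg p)) \lor \Diamond q is true, so \neg ((p \lor (\Diamond (q \land p) \lor \Box \neg p)) \lor \Diamond q) is false.
    At 0: p \lor (\Diamond (q \land p) \lor \Box \neg p) is true, \Diamond q is true, so (p \lor (\Diamond (q \land p) \lor \Box \neg p)) \lor \Diamond q is true.
      At 0: p is true, \Diamond (q \land p) \lor \Box \neg p is true, so p \lor (\Diamond (q \land p) \lor \Box \neg p) is true.
      At 0: \Diamond q requires q at some successor in {2}.
        q holds at 2, so \Diamond q is true at 0.

No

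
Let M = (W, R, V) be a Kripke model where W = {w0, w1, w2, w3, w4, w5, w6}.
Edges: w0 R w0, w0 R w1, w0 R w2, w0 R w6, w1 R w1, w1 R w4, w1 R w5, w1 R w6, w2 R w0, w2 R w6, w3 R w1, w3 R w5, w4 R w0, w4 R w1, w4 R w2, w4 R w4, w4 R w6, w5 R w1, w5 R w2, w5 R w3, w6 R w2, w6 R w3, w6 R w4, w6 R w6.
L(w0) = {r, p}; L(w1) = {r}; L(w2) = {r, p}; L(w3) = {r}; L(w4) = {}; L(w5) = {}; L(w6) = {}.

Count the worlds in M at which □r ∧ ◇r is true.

Let φ = □r ∧ ◇r. Evaluate φ at each world:
  w0 (successors {w0, w1, w2, w6}): φ is false.
  w1 (successors {w1, w4, w5, w6}): φ is false.
  w2 (successors {w0, w6}): φ is false.
  w3 (successors {w1, w5}): φ is false.
  w4 (successors {w0, w1, w2, w4, w6}): φ is false.
  w5 (successors {w1, w2, w3}): φ is true.
  w6 (successors {w2, w3, w4, w6}): φ is false.
For instance, at w6:
  At w6: □r is false, ◇r is true, so □r ∧ ◇r is false.
    At w6: □r requires r at every successor {w2, w3, w4, w6}.
      r fails at w4, so □r is false at w6.
    At w6: ◇r requires r at some successor in {w2, w3, w4, w6}.
      r holds at w2, so ◇r is true at w6.
Satisfying worlds: {w5}

1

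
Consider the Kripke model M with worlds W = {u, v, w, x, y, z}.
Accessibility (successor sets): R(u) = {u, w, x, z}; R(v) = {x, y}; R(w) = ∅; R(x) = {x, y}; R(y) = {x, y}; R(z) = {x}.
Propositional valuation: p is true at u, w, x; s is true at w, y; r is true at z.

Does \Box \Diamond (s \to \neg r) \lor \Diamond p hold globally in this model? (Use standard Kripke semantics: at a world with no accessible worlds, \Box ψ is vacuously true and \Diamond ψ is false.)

Yes

Let φ = \Box \Diamond (s \to \neg r) \lor \Diamond p. Evaluate φ at each world:
  u (successors {u, w, x, z}): φ is true.
  v (successors {x, y}): φ is true.
  w (successors ∅): φ is true.
  x (successors {x, y}): φ is true.
  y (successors {x, y}): φ is true.
  z (successors {x}): φ is true.
For instance, at z:
  At z: \Box \Diamond (s \to \neg r) is true, \Diamond p is true, so \Box \Diamond (s \to \neg r) \lor \Diamond p is true.
    At z: \Box \Diamond (s \to \neg r) requires \Diamond (s \to \neg r) at every successor {x}.
      At x: \Diamond (s \to \neg r) is true.
    So \Box \Diamond (s \to \neg r) is true at z.
    At z: \Diamond p requires p at some successor in {x}.
      p holds at x, so \Diamond p is true at z.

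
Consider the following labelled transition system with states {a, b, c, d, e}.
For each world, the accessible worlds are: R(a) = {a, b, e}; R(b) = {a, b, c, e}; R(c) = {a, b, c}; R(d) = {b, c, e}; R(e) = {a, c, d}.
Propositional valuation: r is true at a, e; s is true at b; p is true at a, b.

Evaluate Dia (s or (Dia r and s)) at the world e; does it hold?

No

At e: Dia (s or (Dia r and s)) requires s or (Dia r and s) at some successor in {a, c, d}.
  At a: s or (Dia r and s) is false.
  At c: s or (Dia r and s) is false.
  At d: s or (Dia r and s) is false.
So Dia (s or (Dia r and s)) is false at e.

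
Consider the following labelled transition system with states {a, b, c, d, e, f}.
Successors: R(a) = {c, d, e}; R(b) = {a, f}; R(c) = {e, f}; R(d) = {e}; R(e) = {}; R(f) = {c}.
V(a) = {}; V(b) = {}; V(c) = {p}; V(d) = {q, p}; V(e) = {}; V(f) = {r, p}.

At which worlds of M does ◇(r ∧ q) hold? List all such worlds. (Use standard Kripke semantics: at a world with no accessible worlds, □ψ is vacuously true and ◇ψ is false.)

none

Let φ = ◇(r ∧ q). Evaluate φ at each world:
  a (successors {c, d, e}): φ is false.
  b (successors {a, f}): φ is false.
  c (successors {e, f}): φ is false.
  d (successors {e}): φ is false.
  e (successors ∅): φ is false.
  f (successors {c}): φ is false.
For instance, at c:
  At c: ◇(r ∧ q) requires r ∧ q at some successor in {e, f}.
    At e: r ∧ q is false.
    At f: r ∧ q is false.
  So ◇(r ∧ q) is false at c.
Satisfying worlds: none.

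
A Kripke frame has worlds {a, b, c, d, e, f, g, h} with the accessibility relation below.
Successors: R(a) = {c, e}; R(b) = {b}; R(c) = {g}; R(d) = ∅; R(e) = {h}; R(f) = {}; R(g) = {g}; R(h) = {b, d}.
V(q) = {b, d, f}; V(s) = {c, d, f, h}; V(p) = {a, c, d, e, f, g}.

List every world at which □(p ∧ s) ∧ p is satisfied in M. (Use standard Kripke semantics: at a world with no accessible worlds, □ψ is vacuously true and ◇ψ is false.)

d, f

Let φ = □(p ∧ s) ∧ p. Evaluate φ at each world:
  a (successors {c, e}): φ is false.
  b (successors {b}): φ is false.
  c (successors {g}): φ is false.
  d (successors ∅): φ is true.
  e (successors {h}): φ is false.
  f (successors ∅): φ is true.
  g (successors {g}): φ is false.
  h (successors {b, d}): φ is false.
For instance, at e:
  At e: □(p ∧ s) is false, p is true, so □(p ∧ s) ∧ p is false.
    At e: □(p ∧ s) requires p ∧ s at every successor {h}.
      p ∧ s fails at h, so □(p ∧ s) is false at e.
Satisfying worlds: {d, f}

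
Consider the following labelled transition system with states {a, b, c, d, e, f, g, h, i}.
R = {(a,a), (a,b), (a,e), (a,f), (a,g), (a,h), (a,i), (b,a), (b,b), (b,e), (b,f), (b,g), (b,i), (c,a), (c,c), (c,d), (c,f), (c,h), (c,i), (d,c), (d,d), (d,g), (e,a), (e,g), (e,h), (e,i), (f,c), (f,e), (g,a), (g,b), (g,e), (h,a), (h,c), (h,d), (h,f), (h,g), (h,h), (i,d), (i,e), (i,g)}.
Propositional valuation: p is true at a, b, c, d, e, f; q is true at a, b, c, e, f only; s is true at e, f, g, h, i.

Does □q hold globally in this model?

Let φ = □q. Evaluate φ at each world:
  a (successors {a, b, e, f, g, h, i}): φ is false.
  b (successors {a, b, e, f, g, i}): φ is false.
  c (successors {a, c, d, f, h, i}): φ is false.
  d (successors {c, d, g}): φ is false.
  e (successors {a, g, h, i}): φ is false.
  f (successors {c, e}): φ is true.
  g (successors {a, b, e}): φ is true.
  h (successors {a, c, d, f, g, h}): φ is false.
  i (successors {d, e, g}): φ is false.
Detail at a (counterexample):
  At a: □q requires q at every successor {a, b, e, f, g, h, i}.
    q fails at g, so □q is false at a.

No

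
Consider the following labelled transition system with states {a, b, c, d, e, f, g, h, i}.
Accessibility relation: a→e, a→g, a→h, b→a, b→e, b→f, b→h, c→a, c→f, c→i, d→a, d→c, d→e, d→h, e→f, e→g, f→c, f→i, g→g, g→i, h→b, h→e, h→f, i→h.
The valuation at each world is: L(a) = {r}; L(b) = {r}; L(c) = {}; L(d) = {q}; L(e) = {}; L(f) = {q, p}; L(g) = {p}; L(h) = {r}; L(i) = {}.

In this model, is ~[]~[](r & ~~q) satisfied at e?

At e: []~[](r & ~~q) is true, so ~[]~[](r & ~~q) is false.
  At e: []~[](r & ~~q) requires ~[](r & ~~q) at every successor {f, g}.
      At f: [](r & ~~q) is false, so ~[](r & ~~q) is true.
      At g: [](r & ~~q) is false, so ~[](r & ~~q) is true.
  So []~[](r & ~~q) is true at e.

No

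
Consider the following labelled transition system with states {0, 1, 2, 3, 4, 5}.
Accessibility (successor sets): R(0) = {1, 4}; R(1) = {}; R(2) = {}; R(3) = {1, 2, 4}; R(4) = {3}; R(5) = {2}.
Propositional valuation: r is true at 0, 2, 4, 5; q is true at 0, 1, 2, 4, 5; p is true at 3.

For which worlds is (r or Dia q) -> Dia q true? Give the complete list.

Let φ = (r or Dia q) -> Dia q. Evaluate φ at each world:
  0 (successors {1, 4}): φ is true.
  1 (successors ∅): φ is true.
  2 (successors ∅): φ is false.
  3 (successors {1, 2, 4}): φ is true.
  4 (successors {3}): φ is false.
  5 (successors {2}): φ is true.
For instance, at 3:
  At 3: r or Dia q is true, Dia q is true, so (r or Dia q) -> Dia q is true.
    At 3: r is false, Dia q is true, so r or Dia q is true.
      At 3: Dia q requires q at some successor in {1, 2, 4}.
        q holds at 1, so Dia q is true at 3.
    At 3: Dia q requires q at some successor in {1, 2, 4}.
      q holds at 1, so Dia q is true at 3.
Satisfying worlds: {0, 1, 3, 5}

0, 1, 3, 5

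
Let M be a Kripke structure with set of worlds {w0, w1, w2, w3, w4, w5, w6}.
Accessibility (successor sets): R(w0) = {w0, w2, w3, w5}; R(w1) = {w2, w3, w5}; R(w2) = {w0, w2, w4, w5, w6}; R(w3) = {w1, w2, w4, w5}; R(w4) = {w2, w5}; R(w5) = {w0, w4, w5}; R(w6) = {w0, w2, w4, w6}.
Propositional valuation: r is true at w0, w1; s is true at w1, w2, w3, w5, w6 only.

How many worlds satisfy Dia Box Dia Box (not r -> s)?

Recall that Box ψ holds at a world iff ψ holds at every accessible world, and Dia ψ holds iff ψ holds at some accessible world.
Let φ = Dia Box Dia Box (not r -> s). Evaluate φ at each world:
  w0 (successors {w0, w2, w3, w5}): φ is true.
  w1 (successors {w2, w3, w5}): φ is false.
  w2 (successors {w0, w2, w4, w5, w6}): φ is true.
  w3 (successors {w1, w2, w4, w5}): φ is true.
  w4 (successors {w2, w5}): φ is false.
  w5 (successors {w0, w4, w5}): φ is true.
  w6 (successors {w0, w2, w4, w6}): φ is true.
For instance, at w1:
  At w1: Dia Box Dia Box (not r -> s) requires Box Dia Box (not r -> s) at some successor in {w2, w3, w5}.
    At w2: Box Dia Box (not r -> s) is false.
    At w3: Box Dia Box (not r -> s) is false.
    At w5: Box Dia Box (not r -> s) is false.
  So Dia Box Dia Box (not r -> s) is false at w1.
Satisfying worlds: {w0, w2, w3, w5, w6}

5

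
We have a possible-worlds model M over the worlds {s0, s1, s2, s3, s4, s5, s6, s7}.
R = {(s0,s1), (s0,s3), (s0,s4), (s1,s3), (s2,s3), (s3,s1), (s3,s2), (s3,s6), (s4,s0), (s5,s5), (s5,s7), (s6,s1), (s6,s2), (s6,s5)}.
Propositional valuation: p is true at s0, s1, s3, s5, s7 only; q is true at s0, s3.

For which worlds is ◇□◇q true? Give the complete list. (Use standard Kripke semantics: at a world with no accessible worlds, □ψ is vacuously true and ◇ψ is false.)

Let φ = ◇□◇q. Evaluate φ at each world:
  s0 (successors {s1, s3, s4}): φ is true.
  s1 (successors {s3}): φ is false.
  s2 (successors {s3}): φ is false.
  s3 (successors {s1, s2, s6}): φ is false.
  s4 (successors {s0}): φ is false.
  s5 (successors {s5, s7}): φ is true.
  s6 (successors {s1, s2, s5}): φ is false.
  s7 (successors ∅): φ is false.
For instance, at s1:
  At s1: ◇□◇q requires □◇q at some successor in {s3}.
    At s3: □◇q is false.
  So ◇□◇q is false at s1.
Satisfying worlds: {s0, s5}

s0, s5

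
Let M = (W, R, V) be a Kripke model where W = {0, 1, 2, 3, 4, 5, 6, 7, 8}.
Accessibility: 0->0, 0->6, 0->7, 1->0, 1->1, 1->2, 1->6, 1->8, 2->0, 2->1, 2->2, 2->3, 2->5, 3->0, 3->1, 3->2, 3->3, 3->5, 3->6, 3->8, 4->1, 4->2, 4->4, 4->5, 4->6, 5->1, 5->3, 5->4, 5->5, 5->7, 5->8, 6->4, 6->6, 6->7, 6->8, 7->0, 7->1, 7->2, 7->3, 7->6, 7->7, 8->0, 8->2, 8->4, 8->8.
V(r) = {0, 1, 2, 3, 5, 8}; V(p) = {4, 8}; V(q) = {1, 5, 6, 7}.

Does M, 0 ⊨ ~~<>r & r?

At 0: ~~<>r is true, r is true, so ~~<>r & r is true.
  At 0: ~<>r is false, so ~~<>r is true.
    At 0: <>r is true, so ~<>r is false.
      At 0: <>r requires r at some successor in {0, 6, 7}.
        r holds at 0, so <>r is true at 0.

Yes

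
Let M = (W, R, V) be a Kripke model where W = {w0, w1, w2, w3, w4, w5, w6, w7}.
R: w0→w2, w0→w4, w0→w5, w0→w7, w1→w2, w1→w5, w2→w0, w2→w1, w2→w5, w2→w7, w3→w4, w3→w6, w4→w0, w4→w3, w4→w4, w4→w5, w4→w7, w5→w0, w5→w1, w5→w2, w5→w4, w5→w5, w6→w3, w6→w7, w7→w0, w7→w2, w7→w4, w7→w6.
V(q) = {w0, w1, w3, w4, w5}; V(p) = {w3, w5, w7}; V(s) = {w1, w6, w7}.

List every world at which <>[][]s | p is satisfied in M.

Recall that []ψ holds at a world iff ψ holds at every accessible world, and <>ψ holds iff ψ holds at some accessible world.
Let φ = <>[][]s | p. Evaluate φ at each world:
  w0 (successors {w2, w4, w5, w7}): φ is false.
  w1 (successors {w2, w5}): φ is false.
  w2 (successors {w0, w1, w5, w7}): φ is false.
  w3 (successors {w4, w6}): φ is true.
  w4 (successors {w0, w3, w4, w5, w7}): φ is false.
  w5 (successors {w0, w1, w2, w4, w5}): φ is true.
  w6 (successors {w3, w7}): φ is false.
  w7 (successors {w0, w2, w4, w6}): φ is true.
For instance, at w5:
  At w5: <>[][]s is false, p is true, so <>[][]s | p is true.
    At w5: <>[][]s requires [][]s at some successor in {w0, w1, w2, w4, w5}.
      At w0: [][]s is false.
      At w1: [][]s is false.
      At w2: [][]s is false.
      At w4: [][]s is false.
      At w5: [][]s is false.
    So <>[][]s is false at w5.
Satisfying worlds: {w3, w5, w7}

w3, w5, w7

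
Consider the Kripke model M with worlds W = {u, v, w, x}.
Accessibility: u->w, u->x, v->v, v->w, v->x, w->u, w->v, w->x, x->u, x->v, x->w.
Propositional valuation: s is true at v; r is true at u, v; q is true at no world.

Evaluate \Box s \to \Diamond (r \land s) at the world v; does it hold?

Recall that \Box ψ holds at a world iff ψ holds at every accessible world, and \Diamond ψ holds iff ψ holds at some accessible world.
At v: \Box s is false, \Diamond (r \land s) is true, so \Box s \to \Diamond (r \land s) is true.
  At v: \Box s requires s at every successor {v, w, x}.
    s fails at w, so \Box s is false at v.
  At v: \Diamond (r \land s) requires r \land s at some successor in {v, w, x}.
    r \land s holds at v, so \Diamond (r \land s) is true at v.

Yes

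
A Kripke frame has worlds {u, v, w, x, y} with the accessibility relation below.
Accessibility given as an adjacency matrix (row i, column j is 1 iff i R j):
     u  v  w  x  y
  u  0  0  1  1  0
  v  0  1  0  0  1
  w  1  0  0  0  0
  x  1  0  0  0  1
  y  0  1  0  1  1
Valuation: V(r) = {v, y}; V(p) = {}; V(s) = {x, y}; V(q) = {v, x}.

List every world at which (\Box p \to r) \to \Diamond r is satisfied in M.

v, x, y

Let φ = (\Box p \to r) \to \Diamond r. Evaluate φ at each world:
  u (successors {w, x}): φ is false.
  v (successors {v, y}): φ is true.
  w (successors {u}): φ is false.
  x (successors {u, y}): φ is true.
  y (successors {v, x, y}): φ is true.
For instance, at v:
  At v: \Box p \to r is true, \Diamond r is true, so (\Box p \to r) \to \Diamond r is true.
    At v: \Box p is false, r is true, so \Box p \to r is true.
      At v: \Box p requires p at every successor {v, y}.
        p fails at v, so \Box p is false at v.
    At v: \Diamond r requires r at some successor in {v, y}.
      r holds at v, so \Diamond r is true at v.
Satisfying worlds: {v, x, y}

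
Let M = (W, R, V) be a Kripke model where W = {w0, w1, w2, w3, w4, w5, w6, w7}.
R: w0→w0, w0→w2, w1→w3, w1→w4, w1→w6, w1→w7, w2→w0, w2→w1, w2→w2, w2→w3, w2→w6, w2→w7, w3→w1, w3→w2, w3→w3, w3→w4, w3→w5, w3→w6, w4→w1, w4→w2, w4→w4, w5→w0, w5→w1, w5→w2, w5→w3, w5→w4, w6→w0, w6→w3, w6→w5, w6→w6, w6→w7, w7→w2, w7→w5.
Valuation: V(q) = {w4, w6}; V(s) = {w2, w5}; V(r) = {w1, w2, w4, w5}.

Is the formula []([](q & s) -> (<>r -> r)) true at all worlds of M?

Let φ = []([](q & s) -> (<>r -> r)). Evaluate φ at each world:
  w0 (successors {w0, w2}): φ is true.
  w1 (successors {w3, w4, w6, w7}): φ is true.
  w2 (successors {w0, w1, w2, w3, w6, w7}): φ is true.
  w3 (successors {w1, w2, w3, w4, w5, w6}): φ is true.
  w4 (successors {w1, w2, w4}): φ is true.
  w5 (successors {w0, w1, w2, w3, w4}): φ is true.
  w6 (successors {w0, w3, w5, w6, w7}): φ is true.
  w7 (successors {w2, w5}): φ is true.
For instance, at w3:
  At w3: []([](q & s) -> (<>r -> r)) requires [](q & s) -> (<>r -> r) at every successor {w1, w2, w3, w4, w5, w6}.
    At w1: [](q & s) -> (<>r -> r) is true.
    At w2: [](q & s) -> (<>r -> r) is true.
    At w3: [](q & s) -> (<>r -> r) is true.
    At w4: [](q & s) -> (<>r -> r) is true.
    At w5: [](q & s) -> (<>r -> r) is true.
    At w6: [](q & s) -> (<>r -> r) is true.
  So []([](q & s) -> (<>r -> r)) is true at w3.

Yes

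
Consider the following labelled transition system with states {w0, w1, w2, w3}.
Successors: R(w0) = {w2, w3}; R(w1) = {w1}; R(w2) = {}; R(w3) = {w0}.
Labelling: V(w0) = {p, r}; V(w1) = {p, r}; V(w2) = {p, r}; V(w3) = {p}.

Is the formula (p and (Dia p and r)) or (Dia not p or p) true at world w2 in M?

Yes

Recall that Dia ψ holds at a world iff ψ holds at some accessible world.
At w2: p and (Dia p and r) is false, Dia not p or p is true, so (p and (Dia p and r)) or (Dia not p or p) is true.
  At w2: p is true, Dia p and r is false, so p and (Dia p and r) is false.
    At w2: Dia p is false, r is true, so Dia p and r is false.
      At w2: no accessible worlds, so Dia p is false.
  At w2: Dia not p is false, p is true, so Dia not p or p is true.
    At w2: no accessible worlds, so Dia not p is false.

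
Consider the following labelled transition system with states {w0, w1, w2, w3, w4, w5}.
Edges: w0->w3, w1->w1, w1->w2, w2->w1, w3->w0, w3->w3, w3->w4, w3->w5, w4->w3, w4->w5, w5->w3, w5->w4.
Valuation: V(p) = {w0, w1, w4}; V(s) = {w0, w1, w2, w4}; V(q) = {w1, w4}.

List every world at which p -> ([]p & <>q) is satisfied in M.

w2, w3, w5

Recall that []ψ holds at a world iff ψ holds at every accessible world, and <>ψ holds iff ψ holds at some accessible world.
Let φ = p -> ([]p & <>q). Evaluate φ at each world:
  w0 (successors {w3}): φ is false.
  w1 (successors {w1, w2}): φ is false.
  w2 (successors {w1}): φ is true.
  w3 (successors {w0, w3, w4, w5}): φ is true.
  w4 (successors {w3, w5}): φ is false.
  w5 (successors {w3, w4}): φ is true.
For instance, at w5:
  At w5: p is false, []p & <>q is false, so p -> ([]p & <>q) is true.
    At w5: []p is false, <>q is true, so []p & <>q is false.
      At w5: []p requires p at every successor {w3, w4}.
        p fails at w3, so []p is false at w5.
      At w5: <>q requires q at some successor in {w3, w4}.
        q holds at w4, so <>q is true at w5.
Satisfying worlds: {w2, w3, w5}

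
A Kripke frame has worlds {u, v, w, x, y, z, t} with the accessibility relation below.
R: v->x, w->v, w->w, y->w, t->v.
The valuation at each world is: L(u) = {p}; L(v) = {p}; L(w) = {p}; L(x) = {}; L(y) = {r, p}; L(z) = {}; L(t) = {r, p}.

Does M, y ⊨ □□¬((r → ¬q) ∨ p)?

No

At y: □□¬((r → ¬q) ∨ p) requires □¬((r → ¬q) ∨ p) at every successor {w}.
  □¬((r → ¬q) ∨ p) fails at w, so □□¬((r → ¬q) ∨ p) is false at y.
    At w: □¬((r → ¬q) ∨ p) requires ¬((r → ¬q) ∨ p) at every successor {v, w}.
      ¬((r → ¬q) ∨ p) fails at v, so □¬((r → ¬q) ∨ p) is false at w.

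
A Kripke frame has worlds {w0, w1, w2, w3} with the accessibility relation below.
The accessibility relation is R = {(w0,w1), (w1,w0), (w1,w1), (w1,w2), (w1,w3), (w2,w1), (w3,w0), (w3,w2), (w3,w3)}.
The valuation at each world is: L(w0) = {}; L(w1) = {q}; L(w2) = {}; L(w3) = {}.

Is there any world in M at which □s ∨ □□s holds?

No

Let φ = □s ∨ □□s. Evaluate φ at each world:
  w0 (successors {w1}): φ is false.
  w1 (successors {w0, w1, w2, w3}): φ is false.
  w2 (successors {w1}): φ is false.
  w3 (successors {w0, w2, w3}): φ is false.
For instance, at w0:
  At w0: □s is false, □□s is false, so □s ∨ □□s is false.
    At w0: □s requires s at every successor {w1}.
      s fails at w1, so □s is false at w0.
    At w0: □□s requires □s at every successor {w1}.
      □s fails at w1, so □□s is false at w0.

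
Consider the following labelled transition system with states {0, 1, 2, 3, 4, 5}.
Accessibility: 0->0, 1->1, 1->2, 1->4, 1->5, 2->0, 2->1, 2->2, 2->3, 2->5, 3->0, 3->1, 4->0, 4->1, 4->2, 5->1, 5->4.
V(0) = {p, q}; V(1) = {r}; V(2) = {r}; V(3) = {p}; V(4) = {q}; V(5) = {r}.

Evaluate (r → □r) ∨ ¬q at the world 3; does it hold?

At 3: r → □r is true, ¬q is true, so (r → □r) ∨ ¬q is true.
  At 3: r is false, □r is false, so r → □r is true.
    At 3: □r requires r at every successor {0, 1}.
      r fails at 0, so □r is false at 3.

Yes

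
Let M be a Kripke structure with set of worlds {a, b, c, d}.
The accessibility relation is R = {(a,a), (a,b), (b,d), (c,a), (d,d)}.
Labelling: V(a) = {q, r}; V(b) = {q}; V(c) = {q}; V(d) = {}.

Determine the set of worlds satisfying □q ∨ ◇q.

a, c

Recall that □ψ holds at a world iff ψ holds at every accessible world, and ◇ψ holds iff ψ holds at some accessible world.
Let φ = □q ∨ ◇q. Evaluate φ at each world:
  a (successors {a, b}): φ is true.
  b (successors {d}): φ is false.
  c (successors {a}): φ is true.
  d (successors {d}): φ is false.
For instance, at c:
  At c: □q is true, ◇q is true, so □q ∨ ◇q is true.
    At c: □q requires q at every successor {a}.
      At a: q is true.
    So □q is true at c.
    At c: ◇q requires q at some successor in {a}.
      q holds at a, so ◇q is true at c.
Satisfying worlds: {a, c}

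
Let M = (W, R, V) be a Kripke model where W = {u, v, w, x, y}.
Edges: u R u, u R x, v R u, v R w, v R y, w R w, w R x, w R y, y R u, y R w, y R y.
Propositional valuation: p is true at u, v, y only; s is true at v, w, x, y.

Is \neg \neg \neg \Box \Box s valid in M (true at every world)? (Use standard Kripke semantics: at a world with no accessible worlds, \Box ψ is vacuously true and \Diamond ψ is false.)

No

Let φ = \neg \neg \neg \Box \Box s. Evaluate φ at each world:
  u (successors {u, x}): φ is true.
  v (successors {u, w, y}): φ is true.
  w (successors {w, x, y}): φ is true.
  x (successors ∅): φ is false.
  y (successors {u, w, y}): φ is true.
Detail at x (counterexample):
  At x: \neg \neg \Box \Box s is true, so \neg \neg \neg \Box \Box s is false.
    At x: \neg \Box \Box s is false, so \neg \neg \Box \Box s is true.
      At x: \Box \Box s is true, so \neg \Box \Box s is false.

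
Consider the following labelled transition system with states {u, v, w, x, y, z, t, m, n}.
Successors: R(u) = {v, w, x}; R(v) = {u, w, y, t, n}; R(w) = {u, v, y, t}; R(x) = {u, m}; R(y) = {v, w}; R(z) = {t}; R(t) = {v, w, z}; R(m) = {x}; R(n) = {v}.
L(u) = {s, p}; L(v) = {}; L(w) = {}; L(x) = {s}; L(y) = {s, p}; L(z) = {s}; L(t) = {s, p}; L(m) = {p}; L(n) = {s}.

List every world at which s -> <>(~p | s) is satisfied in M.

Let φ = s -> <>(~p | s). Evaluate φ at each world:
  u (successors {v, w, x}): φ is true.
  v (successors {u, w, y, t, n}): φ is true.
  w (successors {u, v, y, t}): φ is true.
  x (successors {u, m}): φ is true.
  y (successors {v, w}): φ is true.
  z (successors {t}): φ is true.
  t (successors {v, w, z}): φ is true.
  m (successors {x}): φ is true.
  n (successors {v}): φ is true.
For instance, at n:
  At n: s is true, <>(~p | s) is true, so s -> <>(~p | s) is true.
    At n: <>(~p | s) requires ~p | s at some successor in {v}.
      ~p | s holds at v, so <>(~p | s) is true at n.
Satisfying worlds: {u, v, w, x, y, z, t, m, n}

u, v, w, x, y, z, t, m, n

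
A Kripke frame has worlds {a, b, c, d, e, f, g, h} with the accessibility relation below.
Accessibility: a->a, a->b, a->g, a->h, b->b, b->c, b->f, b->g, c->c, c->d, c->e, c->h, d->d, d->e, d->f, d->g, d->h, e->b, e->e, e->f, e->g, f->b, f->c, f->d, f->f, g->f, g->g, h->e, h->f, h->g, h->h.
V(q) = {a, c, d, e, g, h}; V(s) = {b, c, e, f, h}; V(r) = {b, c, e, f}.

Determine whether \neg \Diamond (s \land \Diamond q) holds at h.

Recall that \Diamond ψ holds at a world iff ψ holds at some accessible world.
At h: \Diamond (s \land \Diamond q) is true, so \neg \Diamond (s \land \Diamond q) is false.
  At h: \Diamond (s \land \Diamond q) requires s \land \Diamond q at some successor in {e, f, g, h}.
    s \land \Diamond q holds at e, so \Diamond (s \land \Diamond q) is true at h.
      At e: s is true, \Diamond q is true, so s \land \Diamond q is true.

No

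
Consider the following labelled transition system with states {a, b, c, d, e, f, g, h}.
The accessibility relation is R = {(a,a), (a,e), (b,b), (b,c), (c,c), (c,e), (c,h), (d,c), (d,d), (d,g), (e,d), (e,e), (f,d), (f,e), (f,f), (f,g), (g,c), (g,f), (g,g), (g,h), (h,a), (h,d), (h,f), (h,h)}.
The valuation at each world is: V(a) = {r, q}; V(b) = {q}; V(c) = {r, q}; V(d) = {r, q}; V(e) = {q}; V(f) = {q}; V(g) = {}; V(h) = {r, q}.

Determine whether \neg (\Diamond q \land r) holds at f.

Yes

At f: \Diamond q \land r is false, so \neg (\Diamond q \land r) is true.
  At f: \Diamond q is true, r is false, so \Diamond q \land r is false.
    At f: \Diamond q requires q at some successor in {d, e, f, g}.
      q holds at d, so \Diamond q is true at f.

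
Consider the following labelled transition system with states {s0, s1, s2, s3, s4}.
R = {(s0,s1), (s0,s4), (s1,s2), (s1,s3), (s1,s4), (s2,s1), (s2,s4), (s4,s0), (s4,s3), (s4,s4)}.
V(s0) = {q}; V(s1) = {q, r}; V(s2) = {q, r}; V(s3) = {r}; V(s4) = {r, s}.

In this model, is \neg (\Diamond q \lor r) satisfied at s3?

No

At s3: \Diamond q \lor r is true, so \neg (\Diamond q \lor r) is false.
  At s3: \Diamond q is false, r is true, so \Diamond q \lor r is true.
    At s3: no accessible worlds, so \Diamond q is false.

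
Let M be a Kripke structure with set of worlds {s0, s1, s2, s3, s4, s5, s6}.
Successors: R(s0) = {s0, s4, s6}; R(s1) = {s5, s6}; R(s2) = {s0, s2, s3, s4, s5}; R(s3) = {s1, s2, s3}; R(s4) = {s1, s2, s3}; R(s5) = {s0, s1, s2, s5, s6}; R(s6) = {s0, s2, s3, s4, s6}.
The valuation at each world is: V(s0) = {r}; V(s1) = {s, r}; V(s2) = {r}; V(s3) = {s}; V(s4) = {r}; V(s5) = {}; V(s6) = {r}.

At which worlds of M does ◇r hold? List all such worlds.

s0, s1, s2, s3, s4, s5, s6

Let φ = ◇r. Evaluate φ at each world:
  s0 (successors {s0, s4, s6}): φ is true.
  s1 (successors {s5, s6}): φ is true.
  s2 (successors {s0, s2, s3, s4, s5}): φ is true.
  s3 (successors {s1, s2, s3}): φ is true.
  s4 (successors {s1, s2, s3}): φ is true.
  s5 (successors {s0, s1, s2, s5, s6}): φ is true.
  s6 (successors {s0, s2, s3, s4, s6}): φ is true.
For instance, at s5:
  At s5: ◇r requires r at some successor in {s0, s1, s2, s5, s6}.
    r holds at s0, so ◇r is true at s5.
Satisfying worlds: {s0, s1, s2, s3, s4, s5, s6}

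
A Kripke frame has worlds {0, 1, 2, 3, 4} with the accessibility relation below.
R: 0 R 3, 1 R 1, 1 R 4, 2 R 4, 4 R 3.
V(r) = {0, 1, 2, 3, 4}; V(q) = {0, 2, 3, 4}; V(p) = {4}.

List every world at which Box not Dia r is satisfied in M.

Recall that Box ψ holds at a world iff ψ holds at every accessible world, and Dia ψ holds iff ψ holds at some accessible world.
Let φ = Box not Dia r. Evaluate φ at each world:
  0 (successors {3}): φ is true.
  1 (successors {1, 4}): φ is false.
  2 (successors {4}): φ is false.
  3 (successors ∅): φ is true.
  4 (successors {3}): φ is true.
For instance, at 0:
  At 0: Box not Dia r requires not Dia r at every successor {3}.
      At 3: Dia r is false, so not Dia r is true.
  So Box not Dia r is true at 0.
Satisfying worlds: {0, 3, 4}

0, 3, 4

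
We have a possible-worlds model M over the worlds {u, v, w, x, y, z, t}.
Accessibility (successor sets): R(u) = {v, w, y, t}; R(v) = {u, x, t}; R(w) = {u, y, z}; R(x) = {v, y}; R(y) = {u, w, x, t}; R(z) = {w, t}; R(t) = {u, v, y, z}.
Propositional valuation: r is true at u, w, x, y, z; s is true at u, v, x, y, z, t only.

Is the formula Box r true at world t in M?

Recall that Box ψ holds at a world iff ψ holds at every accessible world, and Dia ψ holds iff ψ holds at some accessible world.
At t: Box r requires r at every successor {u, v, y, z}.
  r fails at v, so Box r is false at t.

No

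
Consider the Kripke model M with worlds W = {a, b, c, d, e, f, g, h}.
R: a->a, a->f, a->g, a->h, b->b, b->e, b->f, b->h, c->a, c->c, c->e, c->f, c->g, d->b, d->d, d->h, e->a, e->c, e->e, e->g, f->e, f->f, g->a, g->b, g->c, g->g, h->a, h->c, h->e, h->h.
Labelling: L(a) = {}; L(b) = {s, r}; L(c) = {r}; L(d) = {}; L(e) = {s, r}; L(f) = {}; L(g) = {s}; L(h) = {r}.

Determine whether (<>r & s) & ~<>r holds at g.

At g: <>r & s is true, ~<>r is false, so (<>r & s) & ~<>r is false.
  At g: <>r is true, s is true, so <>r & s is true.
    At g: <>r requires r at some successor in {a, b, c, g}.
      r holds at b, so <>r is true at g.
  At g: <>r is true, so ~<>r is false.
    At g: <>r requires r at some successor in {a, b, c, g}.
      r holds at b, so <>r is true at g.

No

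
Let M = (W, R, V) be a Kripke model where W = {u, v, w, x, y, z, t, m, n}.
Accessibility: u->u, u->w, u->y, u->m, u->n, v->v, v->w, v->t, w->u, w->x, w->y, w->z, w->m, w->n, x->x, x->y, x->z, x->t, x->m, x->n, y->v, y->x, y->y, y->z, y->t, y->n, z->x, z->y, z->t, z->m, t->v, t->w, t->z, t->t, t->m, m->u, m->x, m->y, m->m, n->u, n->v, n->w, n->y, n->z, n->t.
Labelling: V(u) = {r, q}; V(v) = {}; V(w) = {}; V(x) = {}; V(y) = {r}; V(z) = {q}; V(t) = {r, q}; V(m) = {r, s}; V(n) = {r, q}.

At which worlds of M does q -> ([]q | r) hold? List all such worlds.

u, v, w, x, y, t, m, n

Let φ = q -> ([]q | r). Evaluate φ at each world:
  u (successors {u, w, y, m, n}): φ is true.
  v (successors {v, w, t}): φ is true.
  w (successors {u, x, y, z, m, n}): φ is true.
  x (successors {x, y, z, t, m, n}): φ is true.
  y (successors {v, x, y, z, t, n}): φ is true.
  z (successors {x, y, t, m}): φ is false.
  t (successors {v, w, z, t, m}): φ is true.
  m (successors {u, x, y, m}): φ is true.
  n (successors {u, v, w, y, z, t}): φ is true.
For instance, at n:
  At n: q is true, []q | r is true, so q -> ([]q | r) is true.
    At n: []q is false, r is true, so []q | r is true.
      At n: []q requires q at every successor {u, v, w, y, z, t}.
        q fails at v, so []q is false at n.
Satisfying worlds: {u, v, w, x, y, t, m, n}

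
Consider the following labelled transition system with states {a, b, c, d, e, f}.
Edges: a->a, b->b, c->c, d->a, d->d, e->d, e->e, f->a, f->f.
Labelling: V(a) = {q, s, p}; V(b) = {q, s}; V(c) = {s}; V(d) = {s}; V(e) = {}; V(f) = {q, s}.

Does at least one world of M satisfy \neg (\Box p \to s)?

Recall that \Box ψ holds at a world iff ψ holds at every accessible world, and \Diamond ψ holds iff ψ holds at some accessible world.
Let φ = \neg (\Box p \to s). Evaluate φ at each world:
  a (successors {a}): φ is false.
  b (successors {b}): φ is false.
  c (successors {c}): φ is false.
  d (successors {a, d}): φ is false.
  e (successors {d, e}): φ is false.
  f (successors {a, f}): φ is false.
For instance, at f:
  At f: \Box p \to s is true, so \neg (\Box p \to s) is false.
    At f: \Box p is false, s is true, so \Box p \to s is true.
      At f: \Box p requires p at every successor {a, f}.
        p fails at f, so \Box p is false at f.

No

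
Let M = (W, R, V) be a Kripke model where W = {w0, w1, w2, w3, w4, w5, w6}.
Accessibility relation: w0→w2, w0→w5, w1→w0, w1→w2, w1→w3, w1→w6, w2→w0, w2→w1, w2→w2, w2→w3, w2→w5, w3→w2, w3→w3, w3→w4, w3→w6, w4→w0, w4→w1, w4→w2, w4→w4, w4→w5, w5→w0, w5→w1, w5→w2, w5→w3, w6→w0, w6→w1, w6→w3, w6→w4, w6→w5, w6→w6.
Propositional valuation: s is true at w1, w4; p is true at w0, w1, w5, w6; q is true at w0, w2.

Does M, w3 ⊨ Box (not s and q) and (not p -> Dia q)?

No

At w3: Box (not s and q) is false, not p -> Dia q is true, so Box (not s and q) and (not p -> Dia q) is false.
  At w3: Box (not s and q) requires not s and q at every successor {w2, w3, w4, w6}.
    not s and q fails at w3, so Box (not s and q) is false at w3.
  At w3: not p is true, Dia q is true, so not p -> Dia q is true.
    At w3: Dia q requires q at some successor in {w2, w3, w4, w6}.
      q holds at w2, so Dia q is true at w3.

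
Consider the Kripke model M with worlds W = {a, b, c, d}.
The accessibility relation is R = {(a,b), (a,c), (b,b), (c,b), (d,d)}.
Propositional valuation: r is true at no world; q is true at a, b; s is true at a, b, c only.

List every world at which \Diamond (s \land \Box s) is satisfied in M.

Let φ = \Diamond (s \land \Box s). Evaluate φ at each world:
  a (successors {b, c}): φ is true.
  b (successors {b}): φ is true.
  c (successors {b}): φ is true.
  d (successors {d}): φ is false.
For instance, at b:
  At b: \Diamond (s \land \Box s) requires s \land \Box s at some successor in {b}.
    s \land \Box s holds at b, so \Diamond (s \land \Box s) is true at b.
      At b: s is true, \Box s is true, so s \land \Box s is true.
Satisfying worlds: {a, b, c}

a, b, c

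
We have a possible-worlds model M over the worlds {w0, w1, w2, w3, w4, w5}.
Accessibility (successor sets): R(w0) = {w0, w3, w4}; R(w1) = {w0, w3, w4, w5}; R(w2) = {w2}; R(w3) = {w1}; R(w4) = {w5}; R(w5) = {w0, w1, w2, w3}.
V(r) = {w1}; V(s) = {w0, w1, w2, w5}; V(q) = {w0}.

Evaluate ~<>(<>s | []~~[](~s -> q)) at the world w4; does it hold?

No

At w4: <>(<>s | []~~[](~s -> q)) is true, so ~<>(<>s | []~~[](~s -> q)) is false.
  At w4: <>(<>s | []~~[](~s -> q)) requires <>s | []~~[](~s -> q) at some successor in {w5}.
    <>s | []~~[](~s -> q) holds at w5, so <>(<>s | []~~[](~s -> q)) is true at w4.
      At w5: <>s is true, []~~[](~s -> q) is false, so <>s | []~~[](~s -> q) is true.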